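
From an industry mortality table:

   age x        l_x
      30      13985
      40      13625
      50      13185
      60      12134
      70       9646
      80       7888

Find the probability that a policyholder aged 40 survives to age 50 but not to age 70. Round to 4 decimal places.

We want 10|20q40 = (l_50 − l_70)/l_40.
This is the probability of reaching 50 but not 70, conditional on being alive at 40: (l_50 − l_70) / l_40.
= (13185 − 9646) / 13625 = 3539 / 13625 = 0.259743.

0.2597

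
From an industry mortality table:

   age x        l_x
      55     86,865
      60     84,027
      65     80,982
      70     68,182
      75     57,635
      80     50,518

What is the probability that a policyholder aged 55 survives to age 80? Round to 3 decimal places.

0.582

We want 25p55 = l_80/l_55.
The conditional survival probability is l_80/l_55 = 50,518/86,865 = 0.581569.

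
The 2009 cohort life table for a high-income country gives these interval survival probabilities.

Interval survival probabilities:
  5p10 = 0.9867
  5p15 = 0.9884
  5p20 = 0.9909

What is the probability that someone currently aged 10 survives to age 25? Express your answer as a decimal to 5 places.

15p10 = 0.9867 × 0.9884 × 0.9909.
= 0.966379.

0.96638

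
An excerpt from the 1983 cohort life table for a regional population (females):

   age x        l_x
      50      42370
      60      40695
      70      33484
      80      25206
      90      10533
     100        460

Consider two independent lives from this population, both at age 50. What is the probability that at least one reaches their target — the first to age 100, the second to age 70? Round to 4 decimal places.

p₁ = l_100/l_50 = 460/42370 = 0.010857; p₂ = l_70/l_50 = 33484/42370 = 0.790276.
P(at least one) = 1 − (1−p₁)(1−p₂) = 1 − 0.989143 × 0.209724 = 0.792553.

0.7926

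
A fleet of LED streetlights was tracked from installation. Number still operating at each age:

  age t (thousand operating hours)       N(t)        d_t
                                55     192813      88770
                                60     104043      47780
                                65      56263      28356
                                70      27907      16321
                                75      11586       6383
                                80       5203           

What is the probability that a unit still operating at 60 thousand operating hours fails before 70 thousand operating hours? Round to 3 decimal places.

0.732

P(fail before 70 | operational at 60) = 1 − N(70)/N(60) = 1 − 27907/104043 = (76136)/104043 = 0.731774.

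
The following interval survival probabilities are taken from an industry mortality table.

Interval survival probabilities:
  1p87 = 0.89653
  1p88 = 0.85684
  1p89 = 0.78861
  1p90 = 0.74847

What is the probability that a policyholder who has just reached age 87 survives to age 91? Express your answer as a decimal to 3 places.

Survival from 87 to 91 is the product of surviving each interval: 0.89653 × 0.85684 × 0.78861 × 0.74847.
= 0.453421.

0.453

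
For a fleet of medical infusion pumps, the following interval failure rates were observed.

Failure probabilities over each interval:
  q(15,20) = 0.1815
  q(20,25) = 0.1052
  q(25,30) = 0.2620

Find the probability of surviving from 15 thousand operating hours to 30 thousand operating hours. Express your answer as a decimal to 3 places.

0.541

P(survive 15→30) = (1 − 0.1815) × (1 − 0.1052) × (1 − 0.2620).
= 0.8185 × 0.8948 × 0.7380 = 0.540507.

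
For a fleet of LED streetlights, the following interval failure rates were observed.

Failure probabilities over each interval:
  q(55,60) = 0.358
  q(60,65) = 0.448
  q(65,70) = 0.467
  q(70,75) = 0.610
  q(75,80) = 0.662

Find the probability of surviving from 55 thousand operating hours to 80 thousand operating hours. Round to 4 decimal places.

0.0249

P(survive 55→80) = (1 − 0.358) × (1 − 0.448) × (1 − 0.467) × (1 − 0.610) × (1 − 0.662).
= 0.642 × 0.552 × 0.533 × 0.390 × 0.338 = 0.024899.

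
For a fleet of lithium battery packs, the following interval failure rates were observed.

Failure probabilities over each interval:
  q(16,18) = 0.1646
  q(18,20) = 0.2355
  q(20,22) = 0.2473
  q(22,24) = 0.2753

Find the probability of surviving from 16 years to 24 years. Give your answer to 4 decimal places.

0.3484

Chaining the interval survival probabilities: (1 − 0.1646) × (1 − 0.2355) × (1 − 0.2473) × (1 − 0.2753).
= 0.8354 × 0.7645 × 0.7527 × 0.7247 = 0.348379.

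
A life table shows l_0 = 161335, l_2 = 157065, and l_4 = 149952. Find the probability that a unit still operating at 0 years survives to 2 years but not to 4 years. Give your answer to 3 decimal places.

This is the probability of reaching 2 but not 4, conditional on being operational at 0: (l_2 − l_4) / l_0.
= (157065 − 149952) / 161335 = 7113 / 161335 = 0.044088.

0.044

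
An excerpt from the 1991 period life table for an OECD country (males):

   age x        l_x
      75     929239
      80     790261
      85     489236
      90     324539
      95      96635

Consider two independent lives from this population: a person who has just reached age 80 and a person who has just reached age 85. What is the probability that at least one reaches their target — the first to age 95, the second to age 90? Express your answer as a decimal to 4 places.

0.7045

p₁ = l_95/l_80 = 96635/790261 = 0.122282; p₂ = l_90/l_85 = 324539/489236 = 0.663359.
P(at least one) = 1 − (1−p₁)(1−p₂) = 1 − 0.877718 × 0.336641 = 0.704524.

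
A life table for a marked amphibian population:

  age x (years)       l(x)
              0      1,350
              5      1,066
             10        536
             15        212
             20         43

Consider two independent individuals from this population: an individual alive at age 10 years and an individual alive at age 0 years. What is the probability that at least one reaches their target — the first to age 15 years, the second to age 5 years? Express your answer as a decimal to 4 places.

p₁ = l(15)/l(10) = 212/536 = 0.395522; p₂ = l(5)/l(0) = 1,066/1,350 = 0.789630.
P(at least one) = 1 − (1−p₁)(1−p₂) = 1 − 0.604478 × 0.210370 = 0.872836.

0.8728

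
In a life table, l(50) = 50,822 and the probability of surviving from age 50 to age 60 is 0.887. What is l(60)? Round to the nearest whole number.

45079

l(60) = l(50) × p = 50,822 × 0.887 = 45079.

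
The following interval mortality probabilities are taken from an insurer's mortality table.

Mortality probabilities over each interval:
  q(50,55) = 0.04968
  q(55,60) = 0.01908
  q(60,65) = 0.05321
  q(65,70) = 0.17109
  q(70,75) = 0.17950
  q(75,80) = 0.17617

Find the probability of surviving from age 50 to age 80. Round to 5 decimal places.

Survival from 50 to 80 is the product of surviving each interval: (1 − 0.04968) × (1 − 0.01908) × (1 − 0.05321) × (1 − 0.17109) × (1 − 0.17950) × (1 − 0.17617).
= 0.95032 × 0.98092 × 0.94679 × 0.82891 × 0.82050 × 0.82383 = 0.494516.

0.49452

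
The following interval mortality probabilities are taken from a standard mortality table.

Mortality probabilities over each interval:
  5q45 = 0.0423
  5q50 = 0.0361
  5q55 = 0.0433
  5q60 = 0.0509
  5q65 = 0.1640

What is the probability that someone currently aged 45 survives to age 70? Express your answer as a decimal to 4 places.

0.7007

Survival from 45 to 70 is the product of surviving each interval: (1 − 0.0423) × (1 − 0.0361) × (1 − 0.0433) × (1 − 0.0509) × (1 − 0.1640).
= 0.9577 × 0.9639 × 0.9567 × 0.9491 × 0.8360 = 0.700738.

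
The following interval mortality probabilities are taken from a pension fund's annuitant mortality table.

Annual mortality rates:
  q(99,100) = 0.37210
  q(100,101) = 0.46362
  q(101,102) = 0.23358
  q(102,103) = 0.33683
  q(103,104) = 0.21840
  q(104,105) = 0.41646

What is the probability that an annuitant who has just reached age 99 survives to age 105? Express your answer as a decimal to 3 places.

0.078

P(survive 99→105) = (1 − 0.37210) × (1 − 0.46362) × (1 − 0.23358) × (1 − 0.33683) × (1 − 0.21840) × (1 − 0.41646).
= 0.62790 × 0.53638 × 0.76642 × 0.66317 × 0.78160 × 0.58354 = 0.078075.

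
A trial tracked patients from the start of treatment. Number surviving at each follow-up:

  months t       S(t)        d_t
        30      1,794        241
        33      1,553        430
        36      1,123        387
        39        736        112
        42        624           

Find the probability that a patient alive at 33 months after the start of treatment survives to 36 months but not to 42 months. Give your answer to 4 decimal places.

This is the probability of reaching 36 but not 42, conditional on being alive at 33: (S(36) − S(42)) / S(33).
= (1,123 − 624) / 1,553 = 499 / 1,553 = 0.321314.

0.3213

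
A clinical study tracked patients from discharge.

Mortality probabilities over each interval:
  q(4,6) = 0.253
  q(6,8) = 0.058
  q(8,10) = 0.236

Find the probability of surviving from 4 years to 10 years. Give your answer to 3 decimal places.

Survival from 4 to 10 is the product of surviving each interval: (1 − 0.253) × (1 − 0.058) × (1 − 0.236).
= 0.747 × 0.942 × 0.764 = 0.537607.

0.538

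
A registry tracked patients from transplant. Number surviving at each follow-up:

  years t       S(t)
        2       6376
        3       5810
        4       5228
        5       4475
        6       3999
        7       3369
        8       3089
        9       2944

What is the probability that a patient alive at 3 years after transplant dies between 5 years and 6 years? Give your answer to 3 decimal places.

This is the probability of reaching 5 but not 6, conditional on being alive at 3: (S(5) − S(6)) / S(3).
= (4475 − 3999) / 5810 = 476 / 5810 = 0.081928.

0.082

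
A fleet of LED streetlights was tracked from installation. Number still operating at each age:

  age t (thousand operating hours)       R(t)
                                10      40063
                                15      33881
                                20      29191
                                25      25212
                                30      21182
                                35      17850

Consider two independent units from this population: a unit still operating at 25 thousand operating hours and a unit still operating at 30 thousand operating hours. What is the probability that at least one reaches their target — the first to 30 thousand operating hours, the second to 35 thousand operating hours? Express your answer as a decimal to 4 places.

p₁ = R(30)/R(25) = 21182/25212 = 0.840155; p₂ = R(35)/R(30) = 17850/21182 = 0.842697.
P(at least one) = 1 − (1−p₁)(1−p₂) = 1 − 0.159845 × 0.157303 = 0.974856.

0.9749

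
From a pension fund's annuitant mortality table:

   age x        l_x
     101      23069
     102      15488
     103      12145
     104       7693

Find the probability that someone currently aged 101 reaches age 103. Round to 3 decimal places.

0.526

The conditional survival probability is l_103/l_101 = 12145/23069 = 0.526464.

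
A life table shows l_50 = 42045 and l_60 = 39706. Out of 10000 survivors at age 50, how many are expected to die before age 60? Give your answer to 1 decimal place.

556.3

The relevant probability is 1 − 39706/42045 = 0.055631.
Expected number = 10000 × 0.055631 = 556.3.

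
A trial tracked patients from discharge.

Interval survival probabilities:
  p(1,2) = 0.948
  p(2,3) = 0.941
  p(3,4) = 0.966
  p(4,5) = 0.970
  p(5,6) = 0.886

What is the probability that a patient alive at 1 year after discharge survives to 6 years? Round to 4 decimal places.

0.7406

P(survive 1→6) = 0.948 × 0.941 × 0.966 × 0.970 × 0.886.
= 0.740595.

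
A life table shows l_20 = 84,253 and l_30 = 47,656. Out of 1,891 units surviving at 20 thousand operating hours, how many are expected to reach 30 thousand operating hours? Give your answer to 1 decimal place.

The relevant probability is 47,656/84,253 = 0.565630.
Expected number = 1,891 × 0.565630 = 1069.6.

1069.6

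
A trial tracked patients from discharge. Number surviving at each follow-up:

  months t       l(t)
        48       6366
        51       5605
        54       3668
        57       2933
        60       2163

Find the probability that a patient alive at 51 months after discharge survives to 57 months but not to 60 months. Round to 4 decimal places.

0.1374

This is the probability of reaching 57 but not 60, conditional on being alive at 51: (l(57) − l(60)) / l(51).
= (2933 − 2163) / 5605 = 770 / 5605 = 0.137377.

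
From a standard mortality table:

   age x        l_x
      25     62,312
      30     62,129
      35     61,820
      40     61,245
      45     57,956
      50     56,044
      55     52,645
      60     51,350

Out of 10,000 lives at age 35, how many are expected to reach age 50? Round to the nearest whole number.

9066

The relevant probability is 56,044/61,820 = 0.906567.
Expected number = 10,000 × 0.906567 = 9066.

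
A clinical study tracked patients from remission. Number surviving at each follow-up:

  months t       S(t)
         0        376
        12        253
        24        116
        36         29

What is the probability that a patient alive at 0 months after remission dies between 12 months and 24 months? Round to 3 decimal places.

This is the probability of reaching 12 but not 24, conditional on being alive at 0: (S(12) − S(24)) / S(0).
= (253 − 116) / 376 = 137 / 376 = 0.364362.

0.364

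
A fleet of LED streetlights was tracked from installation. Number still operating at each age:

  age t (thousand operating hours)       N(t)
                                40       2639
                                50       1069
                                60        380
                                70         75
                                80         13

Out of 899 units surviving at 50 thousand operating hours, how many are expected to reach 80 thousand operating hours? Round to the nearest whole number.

The relevant probability is 13/1069 = 0.012161.
Expected number = 899 × 0.012161 = 11.

11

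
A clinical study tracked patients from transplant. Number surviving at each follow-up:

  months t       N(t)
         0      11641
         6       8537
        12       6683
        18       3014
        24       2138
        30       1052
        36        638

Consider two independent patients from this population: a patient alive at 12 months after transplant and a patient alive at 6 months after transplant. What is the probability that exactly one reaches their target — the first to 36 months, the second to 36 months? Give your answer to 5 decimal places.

p₁ = N(36)/N(12) = 638/6683 = 0.095466; p₂ = N(36)/N(6) = 638/8537 = 0.074734.
P(exactly one) = p₁(1−p₂) + (1−p₁)p₂ = 0.088331 + 0.067599 = 0.155931.

0.15593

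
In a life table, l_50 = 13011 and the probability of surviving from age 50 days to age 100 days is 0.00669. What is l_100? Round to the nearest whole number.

l_100 = l_50 × p = 13011 × 0.00669 = 87.

87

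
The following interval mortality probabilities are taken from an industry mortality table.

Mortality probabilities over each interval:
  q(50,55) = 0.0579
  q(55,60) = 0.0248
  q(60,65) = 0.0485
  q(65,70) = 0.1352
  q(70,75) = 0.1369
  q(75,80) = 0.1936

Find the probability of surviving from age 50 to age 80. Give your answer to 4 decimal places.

0.5262

P(survive 50→80) = (1 − 0.0579) × (1 − 0.0248) × (1 − 0.0485) × (1 − 0.1352) × (1 − 0.1369) × (1 − 0.1936).
= 0.9421 × 0.9752 × 0.9515 × 0.8648 × 0.8631 × 0.8064 = 0.526171.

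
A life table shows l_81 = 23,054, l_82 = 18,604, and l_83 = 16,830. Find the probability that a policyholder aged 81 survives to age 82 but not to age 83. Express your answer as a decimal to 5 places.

0.07695

We want 1|1q81 = (l_82 − l_83)/l_81.
This is the probability of reaching 82 but not 83, conditional on being alive at 81: (l_82 − l_83) / l_81.
= (18,604 − 16,830) / 23,054 = 1,774 / 23,054 = 0.076950.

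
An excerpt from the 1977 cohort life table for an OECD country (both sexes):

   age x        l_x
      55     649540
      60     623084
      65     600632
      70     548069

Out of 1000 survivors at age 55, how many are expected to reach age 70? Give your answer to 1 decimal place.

843.8

The relevant probability is 548069/649540 = 0.843780.
Expected number = 1000 × 0.843780 = 843.8.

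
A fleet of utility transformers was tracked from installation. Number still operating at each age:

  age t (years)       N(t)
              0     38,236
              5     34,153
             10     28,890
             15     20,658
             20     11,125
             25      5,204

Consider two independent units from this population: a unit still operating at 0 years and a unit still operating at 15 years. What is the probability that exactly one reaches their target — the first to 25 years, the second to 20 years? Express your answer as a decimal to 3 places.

0.528

p₁ = N(25)/N(0) = 5,204/38,236 = 0.136102; p₂ = N(20)/N(15) = 11,125/20,658 = 0.538532.
P(exactly one) = p₁(1−p₂) + (1−p₁)p₂ = 0.062807 + 0.465237 = 0.528043.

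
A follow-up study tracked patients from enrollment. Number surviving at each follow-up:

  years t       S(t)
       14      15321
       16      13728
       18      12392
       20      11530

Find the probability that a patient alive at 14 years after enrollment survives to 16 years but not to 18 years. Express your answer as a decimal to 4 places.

This is the probability of reaching 16 but not 18, conditional on being alive at 14: (S(16) − S(18)) / S(14).
= (13728 − 12392) / 15321 = 1336 / 15321 = 0.087201.

0.0872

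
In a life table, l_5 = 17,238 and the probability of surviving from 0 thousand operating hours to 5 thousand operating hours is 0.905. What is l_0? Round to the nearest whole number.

19048

l_0 = l_5 / p = 17,238 / 0.905 = 19048.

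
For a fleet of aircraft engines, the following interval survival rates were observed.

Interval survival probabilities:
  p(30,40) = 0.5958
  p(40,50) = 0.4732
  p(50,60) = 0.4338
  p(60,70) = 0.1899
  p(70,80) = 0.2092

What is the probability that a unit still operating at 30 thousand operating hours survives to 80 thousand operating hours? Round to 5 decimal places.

Survival from 30 to 80 is the product of surviving each interval: 0.5958 × 0.4732 × 0.4338 × 0.1899 × 0.2092.
= 0.004859.

0.00486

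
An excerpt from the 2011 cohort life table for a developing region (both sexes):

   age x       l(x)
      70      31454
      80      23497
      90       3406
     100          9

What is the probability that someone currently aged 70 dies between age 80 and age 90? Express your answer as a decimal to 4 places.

This is the probability of reaching 80 but not 90, conditional on being alive at 70: (l(80) − l(90)) / l(70).
= (23497 − 3406) / 31454 = 20091 / 31454 = 0.638742.

0.6387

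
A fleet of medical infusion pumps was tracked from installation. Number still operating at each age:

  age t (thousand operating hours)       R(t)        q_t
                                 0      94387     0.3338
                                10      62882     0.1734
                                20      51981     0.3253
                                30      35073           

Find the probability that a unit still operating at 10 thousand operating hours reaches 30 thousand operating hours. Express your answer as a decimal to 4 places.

0.5578

The conditional survival probability is R(30)/R(10) = 35073/62882 = 0.557759.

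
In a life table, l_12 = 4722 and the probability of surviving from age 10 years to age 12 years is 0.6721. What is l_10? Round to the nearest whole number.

7026

l_10 = l_12 / p = 4722 / 0.6721 = 7026.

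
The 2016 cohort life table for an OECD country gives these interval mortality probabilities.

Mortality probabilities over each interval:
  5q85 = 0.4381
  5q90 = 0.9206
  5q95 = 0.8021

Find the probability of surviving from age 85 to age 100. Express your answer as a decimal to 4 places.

Chaining the interval survival probabilities: (1 − 0.4381) × (1 − 0.9206) × (1 − 0.8021).
= 0.5619 × 0.0794 × 0.1979 = 0.008829.

0.0088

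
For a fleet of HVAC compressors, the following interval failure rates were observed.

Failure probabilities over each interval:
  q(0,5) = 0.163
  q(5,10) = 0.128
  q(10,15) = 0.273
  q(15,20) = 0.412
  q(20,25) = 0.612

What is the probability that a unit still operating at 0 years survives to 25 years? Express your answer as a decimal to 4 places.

0.1211

The overall survival probability is (1 − 0.163) × (1 − 0.128) × (1 − 0.273) × (1 − 0.412) × (1 − 0.612).
= 0.837 × 0.872 × 0.727 × 0.588 × 0.388 = 0.121056.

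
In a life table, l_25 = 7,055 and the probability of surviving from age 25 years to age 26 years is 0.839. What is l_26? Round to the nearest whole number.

5919

l_26 = l_25 × p = 7,055 × 0.839 = 5919.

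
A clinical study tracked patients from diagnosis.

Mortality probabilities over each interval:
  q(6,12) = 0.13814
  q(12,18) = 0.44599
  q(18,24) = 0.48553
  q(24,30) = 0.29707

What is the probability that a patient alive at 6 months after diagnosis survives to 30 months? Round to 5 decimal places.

0.17267

Survival from 6 to 30 is the product of surviving each interval: (1 − 0.13814) × (1 − 0.44599) × (1 − 0.48553) × (1 − 0.29707).
= 0.86186 × 0.55401 × 0.51447 × 0.70293 = 0.172674.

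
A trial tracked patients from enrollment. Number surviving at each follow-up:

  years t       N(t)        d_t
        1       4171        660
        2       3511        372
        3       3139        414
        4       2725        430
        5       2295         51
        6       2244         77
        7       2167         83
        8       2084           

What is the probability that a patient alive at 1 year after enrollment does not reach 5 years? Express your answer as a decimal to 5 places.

P(die before 5 | alive at 1) = 1 − N(5)/N(1) = 1 − 2295/4171 = (1876)/4171 = 0.449772.

0.44977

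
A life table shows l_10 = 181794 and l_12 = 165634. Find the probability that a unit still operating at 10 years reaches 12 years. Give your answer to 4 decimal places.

0.9111

The conditional survival probability is l_12/l_10 = 165634/181794 = 0.911108.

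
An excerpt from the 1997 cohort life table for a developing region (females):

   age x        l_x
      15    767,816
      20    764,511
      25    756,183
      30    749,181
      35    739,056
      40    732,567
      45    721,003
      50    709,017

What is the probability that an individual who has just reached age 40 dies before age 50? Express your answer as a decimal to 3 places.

0.032

P(die before 50 | alive at 40) = 1 − l_50/l_40 = 1 − 709,017/732,567 = (23,550)/732,567 = 0.032147.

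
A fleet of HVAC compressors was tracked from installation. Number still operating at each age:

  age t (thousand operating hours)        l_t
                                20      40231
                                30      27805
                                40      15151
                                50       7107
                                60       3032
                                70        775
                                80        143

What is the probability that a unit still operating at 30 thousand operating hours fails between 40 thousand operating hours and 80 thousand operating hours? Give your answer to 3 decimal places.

This is the probability of reaching 40 but not 80, conditional on being operational at 30: (l_40 − l_80) / l_30.
= (15151 − 143) / 27805 = 15008 / 27805 = 0.539759.

0.540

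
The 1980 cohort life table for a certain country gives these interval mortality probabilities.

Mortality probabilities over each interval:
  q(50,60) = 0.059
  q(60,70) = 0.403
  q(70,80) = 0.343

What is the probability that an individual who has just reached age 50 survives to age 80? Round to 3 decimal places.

0.369

Chaining the interval survival probabilities: (1 − 0.059) × (1 − 0.403) × (1 − 0.343).
= 0.941 × 0.597 × 0.657 = 0.369087.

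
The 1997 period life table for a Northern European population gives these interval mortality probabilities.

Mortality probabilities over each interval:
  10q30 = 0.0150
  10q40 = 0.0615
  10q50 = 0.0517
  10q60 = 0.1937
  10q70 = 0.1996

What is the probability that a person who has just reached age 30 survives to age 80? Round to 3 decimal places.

Chaining the interval survival probabilities: (1 − 0.0150) × (1 − 0.0615) × (1 − 0.0517) × (1 − 0.1937) × (1 − 0.1996).
= 0.9850 × 0.9385 × 0.9483 × 0.8063 × 0.8004 = 0.565744.

0.566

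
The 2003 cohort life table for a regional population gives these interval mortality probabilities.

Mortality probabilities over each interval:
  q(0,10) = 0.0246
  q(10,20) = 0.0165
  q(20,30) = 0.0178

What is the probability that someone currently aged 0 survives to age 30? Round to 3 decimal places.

Chaining the interval survival probabilities: (1 − 0.0246) × (1 − 0.0165) × (1 − 0.0178).
= 0.9754 × 0.9835 × 0.9822 = 0.942230.

0.942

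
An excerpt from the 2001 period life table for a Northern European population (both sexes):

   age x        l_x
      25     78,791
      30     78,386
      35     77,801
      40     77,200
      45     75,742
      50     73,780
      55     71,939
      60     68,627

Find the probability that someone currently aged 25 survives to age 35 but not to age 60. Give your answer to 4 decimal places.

0.1164

We want 10|25q25 = (l_35 − l_60)/l_25.
This is the probability of reaching 35 but not 60, conditional on being alive at 25: (l_35 − l_60) / l_25.
= (77,801 − 68,627) / 78,791 = 9,174 / 78,791 = 0.116435.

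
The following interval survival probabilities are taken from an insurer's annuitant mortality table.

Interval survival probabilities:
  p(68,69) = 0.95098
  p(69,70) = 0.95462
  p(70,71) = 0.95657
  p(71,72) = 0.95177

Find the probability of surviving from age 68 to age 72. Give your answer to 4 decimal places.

0.8265

The overall survival probability is 0.95098 × 0.95462 × 0.95657 × 0.95177.
= 0.826515.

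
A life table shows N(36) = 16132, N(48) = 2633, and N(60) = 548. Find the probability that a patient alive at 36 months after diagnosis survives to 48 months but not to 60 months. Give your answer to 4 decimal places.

0.1292

This is the probability of reaching 48 but not 60, conditional on being alive at 36: (N(48) − N(60)) / N(36).
= (2633 − 548) / 16132 = 2085 / 16132 = 0.129246.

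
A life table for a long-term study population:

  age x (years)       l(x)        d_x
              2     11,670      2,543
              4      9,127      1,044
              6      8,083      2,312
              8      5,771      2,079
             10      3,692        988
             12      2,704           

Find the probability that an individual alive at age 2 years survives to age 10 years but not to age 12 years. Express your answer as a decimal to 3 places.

0.085

This is the probability of reaching 10 but not 12, conditional on being alive at 2: (l(10) − l(12)) / l(2).
= (3,692 − 2,704) / 11,670 = 988 / 11,670 = 0.084662.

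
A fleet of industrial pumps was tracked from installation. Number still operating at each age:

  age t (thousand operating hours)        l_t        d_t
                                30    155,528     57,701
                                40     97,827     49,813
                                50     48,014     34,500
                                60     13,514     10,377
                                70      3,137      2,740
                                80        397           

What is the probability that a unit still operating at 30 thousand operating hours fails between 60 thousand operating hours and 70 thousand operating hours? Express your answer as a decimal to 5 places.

0.06672

This is the probability of reaching 60 but not 70, conditional on being operational at 30: (l_60 − l_70) / l_30.
= (13,514 − 3,137) / 155,528 = 10,377 / 155,528 = 0.066721.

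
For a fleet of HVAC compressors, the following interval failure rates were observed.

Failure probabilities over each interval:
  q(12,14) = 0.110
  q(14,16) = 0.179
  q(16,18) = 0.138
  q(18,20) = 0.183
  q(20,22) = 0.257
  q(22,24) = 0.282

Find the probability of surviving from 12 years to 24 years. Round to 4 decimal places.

0.2745

P(survive 12→24) = (1 − 0.110) × (1 − 0.179) × (1 − 0.138) × (1 − 0.183) × (1 − 0.257) × (1 − 0.282).
= 0.890 × 0.821 × 0.862 × 0.817 × 0.743 × 0.718 = 0.274521.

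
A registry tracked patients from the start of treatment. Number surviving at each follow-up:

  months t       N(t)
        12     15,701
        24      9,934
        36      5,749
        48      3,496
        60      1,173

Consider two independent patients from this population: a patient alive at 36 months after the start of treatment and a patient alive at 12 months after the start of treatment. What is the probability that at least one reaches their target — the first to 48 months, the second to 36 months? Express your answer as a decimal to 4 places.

0.7516

p₁ = N(48)/N(36) = 3,496/5,749 = 0.608106; p₂ = N(36)/N(12) = 5,749/15,701 = 0.366155.
P(at least one) = 1 − (1−p₁)(1−p₂) = 1 − 0.391894 × 0.633845 = 0.751600.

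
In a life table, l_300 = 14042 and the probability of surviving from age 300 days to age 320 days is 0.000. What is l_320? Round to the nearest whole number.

0

l_320 = l_300 × p = 14042 × 0.000 = 0.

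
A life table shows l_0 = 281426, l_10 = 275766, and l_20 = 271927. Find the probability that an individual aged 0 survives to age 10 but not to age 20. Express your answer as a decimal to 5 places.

This is the probability of reaching 10 but not 20, conditional on being alive at 0: (l_10 − l_20) / l_0.
= (275766 − 271927) / 281426 = 3839 / 281426 = 0.013641.

0.01364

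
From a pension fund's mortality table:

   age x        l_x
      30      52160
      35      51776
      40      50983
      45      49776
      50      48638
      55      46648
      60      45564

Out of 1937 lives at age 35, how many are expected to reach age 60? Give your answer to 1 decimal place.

1704.6

The relevant probability is 45564/51776 = 0.880022.
Expected number = 1937 × 0.880022 = 1704.6.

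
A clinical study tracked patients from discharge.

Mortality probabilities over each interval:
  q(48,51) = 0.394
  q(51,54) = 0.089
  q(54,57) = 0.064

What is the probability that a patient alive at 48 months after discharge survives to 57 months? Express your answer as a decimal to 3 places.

0.517

Survival from 48 to 57 is the product of surviving each interval: (1 − 0.394) × (1 − 0.089) × (1 − 0.064).
= 0.606 × 0.911 × 0.936 = 0.516734.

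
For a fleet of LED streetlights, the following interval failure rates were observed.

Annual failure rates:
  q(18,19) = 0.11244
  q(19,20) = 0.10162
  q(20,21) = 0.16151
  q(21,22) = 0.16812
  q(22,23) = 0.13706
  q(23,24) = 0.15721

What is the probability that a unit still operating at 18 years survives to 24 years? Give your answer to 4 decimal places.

Survival from 18 to 24 is the product of surviving each interval: (1 − 0.11244) × (1 − 0.10162) × (1 − 0.16151) × (1 − 0.16812) × (1 − 0.13706) × (1 − 0.15721).
= 0.88756 × 0.89838 × 0.83849 × 0.83188 × 0.86294 × 0.84279 = 0.404498.

0.4045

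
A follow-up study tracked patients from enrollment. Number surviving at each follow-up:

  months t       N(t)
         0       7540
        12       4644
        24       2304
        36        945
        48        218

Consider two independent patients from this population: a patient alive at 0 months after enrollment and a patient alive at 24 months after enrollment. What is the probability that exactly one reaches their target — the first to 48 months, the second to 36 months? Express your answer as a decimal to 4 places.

0.4154

p₁ = N(48)/N(0) = 218/7540 = 0.028912; p₂ = N(36)/N(24) = 945/2304 = 0.410156.
P(exactly one) = p₁(1−p₂) + (1−p₁)p₂ = 0.017054 + 0.398298 = 0.415351.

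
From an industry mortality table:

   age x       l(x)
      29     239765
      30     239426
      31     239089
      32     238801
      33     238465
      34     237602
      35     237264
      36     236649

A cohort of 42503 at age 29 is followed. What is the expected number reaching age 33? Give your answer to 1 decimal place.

The relevant probability is 238465/239765 = 0.994578.
Expected number = 42503 × 0.994578 = 42272.5.

42272.5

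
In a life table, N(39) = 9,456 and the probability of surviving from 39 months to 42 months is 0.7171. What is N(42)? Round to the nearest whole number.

N(42) = N(39) × p = 9,456 × 0.7171 = 6781.

6781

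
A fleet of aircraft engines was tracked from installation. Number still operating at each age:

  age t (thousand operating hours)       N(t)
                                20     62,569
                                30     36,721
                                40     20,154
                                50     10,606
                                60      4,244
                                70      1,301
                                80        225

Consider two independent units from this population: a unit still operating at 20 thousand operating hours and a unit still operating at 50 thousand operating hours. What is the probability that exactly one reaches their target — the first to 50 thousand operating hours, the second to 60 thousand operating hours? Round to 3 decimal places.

p₁ = N(50)/N(20) = 10,606/62,569 = 0.169509; p₂ = N(60)/N(50) = 4,244/10,606 = 0.400151.
P(exactly one) = p₁(1−p₂) + (1−p₁)p₂ = 0.101680 + 0.332322 = 0.434002.

0.434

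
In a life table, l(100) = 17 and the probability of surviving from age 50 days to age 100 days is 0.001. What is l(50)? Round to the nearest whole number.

l(50) = l(100) / p = 17 / 0.001 = 17000.

17000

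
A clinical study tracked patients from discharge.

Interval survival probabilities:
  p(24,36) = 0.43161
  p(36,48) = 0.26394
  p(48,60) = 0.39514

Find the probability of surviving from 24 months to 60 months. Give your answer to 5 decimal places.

The overall survival probability is 0.43161 × 0.26394 × 0.39514.
= 0.045014.

0.04501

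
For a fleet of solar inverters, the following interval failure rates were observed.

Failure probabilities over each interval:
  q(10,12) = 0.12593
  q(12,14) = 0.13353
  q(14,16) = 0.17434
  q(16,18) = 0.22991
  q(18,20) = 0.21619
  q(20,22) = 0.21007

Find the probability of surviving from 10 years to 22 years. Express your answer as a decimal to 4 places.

P(survive 10→22) = (1 − 0.12593) × (1 − 0.13353) × (1 − 0.17434) × (1 − 0.22991) × (1 − 0.21619) × (1 − 0.21007).
= 0.87407 × 0.86647 × 0.82566 × 0.77009 × 0.78381 × 0.78993 = 0.298155.

0.2982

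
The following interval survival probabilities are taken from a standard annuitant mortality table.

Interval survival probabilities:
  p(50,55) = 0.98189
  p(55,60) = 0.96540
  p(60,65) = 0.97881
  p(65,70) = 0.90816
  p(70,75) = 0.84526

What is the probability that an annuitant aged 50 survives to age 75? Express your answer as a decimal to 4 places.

0.7122

Survival from 50 to 75 is the product of surviving each interval: 0.98189 × 0.96540 × 0.97881 × 0.90816 × 0.84526.
= 0.712232.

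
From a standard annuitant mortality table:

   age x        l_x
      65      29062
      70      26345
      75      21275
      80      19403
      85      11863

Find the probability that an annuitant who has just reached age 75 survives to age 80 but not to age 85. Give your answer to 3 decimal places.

We want 5|5q75 = (l_80 − l_85)/l_75.
This is the probability of reaching 80 but not 85, conditional on being alive at 75: (l_80 − l_85) / l_75.
= (19403 − 11863) / 21275 = 7540 / 21275 = 0.354407.

0.354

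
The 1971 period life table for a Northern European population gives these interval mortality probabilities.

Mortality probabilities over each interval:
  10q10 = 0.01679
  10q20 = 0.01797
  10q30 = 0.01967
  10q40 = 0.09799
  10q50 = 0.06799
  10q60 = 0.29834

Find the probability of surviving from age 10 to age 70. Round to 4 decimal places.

The overall survival probability is (1 − 0.01679) × (1 − 0.01797) × (1 − 0.01967) × (1 − 0.09799) × (1 − 0.06799) × (1 − 0.29834).
= 0.98321 × 0.98203 × 0.98033 × 0.90201 × 0.93201 × 0.70166 = 0.558344.

0.5583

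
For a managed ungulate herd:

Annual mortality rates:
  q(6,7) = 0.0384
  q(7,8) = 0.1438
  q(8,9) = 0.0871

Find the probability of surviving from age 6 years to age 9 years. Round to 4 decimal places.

0.7516

The overall survival probability is (1 − 0.0384) × (1 − 0.1438) × (1 − 0.0871).
= 0.9616 × 0.8562 × 0.9129 = 0.751611.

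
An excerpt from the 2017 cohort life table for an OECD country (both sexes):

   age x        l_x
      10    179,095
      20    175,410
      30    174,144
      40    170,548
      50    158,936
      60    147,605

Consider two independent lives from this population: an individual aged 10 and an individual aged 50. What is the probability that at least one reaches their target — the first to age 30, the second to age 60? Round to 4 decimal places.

0.9980

p₁ = l_30/l_10 = 174,144/179,095 = 0.972355; p₂ = l_60/l_50 = 147,605/158,936 = 0.928707.
P(at least one) = 1 − (1−p₁)(1−p₂) = 1 − 0.027645 × 0.071293 = 0.998029.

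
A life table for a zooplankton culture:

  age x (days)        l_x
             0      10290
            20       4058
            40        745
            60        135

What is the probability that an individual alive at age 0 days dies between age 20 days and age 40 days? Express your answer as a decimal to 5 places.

0.32196

This is the probability of reaching 20 but not 40, conditional on being alive at 0: (l_20 − l_40) / l_0.
= (4058 − 745) / 10290 = 3313 / 10290 = 0.321963.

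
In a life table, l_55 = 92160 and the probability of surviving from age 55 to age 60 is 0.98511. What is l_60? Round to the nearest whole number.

90788

l_60 = l_55 × p = 92160 × 0.98511 = 90788.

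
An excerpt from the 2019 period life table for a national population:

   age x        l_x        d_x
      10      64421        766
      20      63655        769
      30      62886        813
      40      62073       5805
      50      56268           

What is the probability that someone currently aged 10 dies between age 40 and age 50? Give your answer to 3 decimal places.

0.090

This is the probability of reaching 40 but not 50, conditional on being alive at 10: (l_40 − l_50) / l_10.
= (62073 − 56268) / 64421 = 5805 / 64421 = 0.090110.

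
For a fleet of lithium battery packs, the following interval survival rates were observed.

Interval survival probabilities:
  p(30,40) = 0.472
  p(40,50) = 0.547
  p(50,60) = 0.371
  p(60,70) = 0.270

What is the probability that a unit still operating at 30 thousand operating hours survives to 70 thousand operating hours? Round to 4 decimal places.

Chaining the interval survival probabilities: 0.472 × 0.547 × 0.371 × 0.270.
= 0.025862.

0.0259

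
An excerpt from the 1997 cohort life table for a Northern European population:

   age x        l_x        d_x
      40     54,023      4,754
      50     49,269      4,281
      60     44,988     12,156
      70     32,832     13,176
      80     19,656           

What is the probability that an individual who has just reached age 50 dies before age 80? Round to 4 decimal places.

P(die before 80 | alive at 50) = 1 − l_80/l_50 = 1 − 19,656/49,269 = (29,613)/49,269 = 0.601047.

0.6010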